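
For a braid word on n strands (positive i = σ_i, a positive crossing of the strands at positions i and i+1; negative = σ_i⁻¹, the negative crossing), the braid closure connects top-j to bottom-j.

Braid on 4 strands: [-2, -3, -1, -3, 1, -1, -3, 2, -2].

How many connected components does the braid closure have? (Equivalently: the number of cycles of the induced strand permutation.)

1

Derivation:
Track the strand permutation on 4 strands, starting from identity.
  step 1: s2^-1 swaps positions 2,3 -> [1 3 2 4]
  step 2: s3^-1 swaps positions 3,4 -> [1 3 4 2]
  step 3: s1^-1 swaps positions 1,2 -> [3 1 4 2]
  step 4: s3^-1 swaps positions 3,4 -> [3 1 2 4]
  step 5: s1 swaps positions 1,2 -> [1 3 2 4]
  step 6: s1^-1 swaps positions 1,2 -> [3 1 2 4]
  step 7: s3^-1 swaps positions 3,4 -> [3 1 4 2]
  step 8: s2 swaps positions 2,3 -> [3 4 1 2]
  step 9: s2^-1 swaps positions 2,3 -> [3 1 4 2]
Final permutation (position -> original strand): [3 1 4 2]
Closure components = cycle count of this permutation = 1.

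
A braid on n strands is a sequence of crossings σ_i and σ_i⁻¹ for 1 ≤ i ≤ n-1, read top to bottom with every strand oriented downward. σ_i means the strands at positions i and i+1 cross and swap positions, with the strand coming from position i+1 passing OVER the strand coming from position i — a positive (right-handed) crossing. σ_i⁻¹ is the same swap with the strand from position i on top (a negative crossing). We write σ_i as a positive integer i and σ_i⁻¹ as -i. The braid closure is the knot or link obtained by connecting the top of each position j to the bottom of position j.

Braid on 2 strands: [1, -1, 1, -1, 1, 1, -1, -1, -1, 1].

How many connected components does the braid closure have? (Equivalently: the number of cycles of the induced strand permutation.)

Track the strand permutation on 2 strands, starting from identity.
  step 1: s1 swaps positions 1,2 -> [2 1]
  step 2: s1^-1 swaps positions 1,2 -> [1 2]
  step 3: s1 swaps positions 1,2 -> [2 1]
  step 4: s1^-1 swaps positions 1,2 -> [1 2]
  step 5: s1 swaps positions 1,2 -> [2 1]
  step 6: s1 swaps positions 1,2 -> [1 2]
  step 7: s1^-1 swaps positions 1,2 -> [2 1]
  step 8: s1^-1 swaps positions 1,2 -> [1 2]
  step 9: s1^-1 swaps positions 1,2 -> [2 1]
  step 10: s1 swaps positions 1,2 -> [1 2]
Final permutation (position -> original strand): [1 2]
Closure components = cycle count of this permutation = 2.

Answer: 2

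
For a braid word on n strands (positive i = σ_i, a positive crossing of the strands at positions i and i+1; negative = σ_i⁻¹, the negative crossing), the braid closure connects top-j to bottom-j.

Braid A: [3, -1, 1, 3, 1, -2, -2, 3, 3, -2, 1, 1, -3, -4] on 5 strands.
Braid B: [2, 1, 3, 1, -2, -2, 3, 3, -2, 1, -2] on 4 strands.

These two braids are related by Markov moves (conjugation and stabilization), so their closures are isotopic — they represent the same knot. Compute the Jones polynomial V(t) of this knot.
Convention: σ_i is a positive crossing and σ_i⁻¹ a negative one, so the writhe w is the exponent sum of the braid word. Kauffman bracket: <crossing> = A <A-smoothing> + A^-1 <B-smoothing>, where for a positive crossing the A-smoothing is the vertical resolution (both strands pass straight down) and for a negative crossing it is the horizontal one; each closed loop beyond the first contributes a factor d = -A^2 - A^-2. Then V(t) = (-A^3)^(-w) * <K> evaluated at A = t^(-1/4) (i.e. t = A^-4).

Markov-equivalent braids have isotopic closures, hence identical knot invariants. Strip the Markov moves from each word to reach a common short braid β, then compute V(t) once on β.
Braid A: s3 s1^-1 s1 s3 s1 s2^-1 s2^-1 s3 s3 s2^-1 s1 s1 s3^-1 s4^-1 on 5 strands reduces by inverse Markov moves (closure unchanged at each step):
  Destabilize: the word has the form β·s4^-1 where s4^-1 occurs only as the final letter (β ∈ B_4); drop it and the last strand → 4 strands.
  Deconjugate: the word is γ·β·γ⁻¹ with γ = s3 s1^-1 (prefix) and γ⁻¹ = s1 s3^-1 (suffix); strip both.
Reduced to β = s1 s3 s1 s2^-1 s2^-1 s3 s3 s2^-1 s1 on 4 strands, 9 crossings.
Braid B: s2 s1 s3 s1 s2^-1 s2^-1 s3 s3 s2^-1 s1 s2^-1 on 4 strands reduces by inverse Markov moves (closure unchanged at each step):
  Deconjugate: the word is γ·β·γ⁻¹ with γ = s2 (prefix) and γ⁻¹ = s2^-1 (suffix); strip both.
Reduced to β = s1 s3 s1 s2^-1 s2^-1 s3 s3 s2^-1 s1 on 4 strands, 9 crossings.
Both give the same β = s1 s3 s1 s2^-1 s2^-1 s3 s3 s2^-1 s1 on 4 strands, so one state sum suffices:
Braid: s1 s3 s1 s2^-1 s2^-1 s3 s3 s2^-1 s1 on 4 strands, 9 crossings.
Writhe w = (#positive) - (#negative) = 6 - 3 = 3.
Computing the Kauffman bracket via state sum. There are 2^9 = 512 states.
Smooth each crossing (0=||, 1=⌣⌢); contribution A^(Σ sign_k(1-2s_k)) * d^(L-1).
Tabulate the states by total A-exponent and number of loops L (A-exp: L × count):
  A^9: L=5 ×1
  A^7: L=4 ×9
  A^5: L=3 ×32, L=5 ×4
  A^3: L=2 ×55, L=4 ×28, L=6 ×1
  A^1: L=1 ×39, L=3 ×77, L=5 ×10
  A^-1: L=2 ×81, L=4 ×44, L=6 ×1
  A^-3: L=3 ×73, L=5 ×11
  A^-5: L=4 ×35, L=6 ×1
  A^-7: L=5 ×9
  A^-9: L=6 ×1
Each group contributes A^e * Σ count * d^(L-1):
Powers of d = -A^2 - A^-2: d^2 = A^4 + 2 + A^-4; d^3 = -A^6 - 3*A^2 - 3*A^-2 - A^-6; d^4 = A^8 + 4*A^4 + 6 + 4*A^-4 + A^-8; d^5 = -A^10 - 5*A^6 - 10*A^2 - 10*A^-2 - 5*A^-6 - A^-10.
  A^9 * (d^4) = A^17 + 4*A^13 + 6*A^9 + 4*A^5 + A
  A^7 * (9*d^3) = -9*A^13 - 27*A^9 - 27*A^5 - 9*A
  A^5 * (32*d^2 + 4*d^4) = 4*A^13 + 48*A^9 + 88*A^5 + 48*A + 4*A^-3
  A^3 * (55*d + 28*d^3 + d^5) = -A^13 - 33*A^9 - 149*A^5 - 149*A - 33*A^-3 - A^-7
  A^1 * (39 + 77*d^2 + 10*d^4) = 10*A^9 + 117*A^5 + 253*A + 117*A^-3 + 10*A^-7
  A^-1 * (81*d + 44*d^3 + d^5) = -A^9 - 49*A^5 - 223*A - 223*A^-3 - 49*A^-7 - A^-11
  A^-3 * (73*d^2 + 11*d^4) = 11*A^5 + 117*A + 212*A^-3 + 117*A^-7 + 11*A^-11
  A^-5 * (35*d^3 + d^5) = -A^5 - 40*A - 115*A^-3 - 115*A^-7 - 40*A^-11 - A^-15
  A^-7 * (9*d^4) = 9*A + 36*A^-3 + 54*A^-7 + 36*A^-11 + 9*A^-15
  A^-9 * (d^5) = -A - 5*A^-3 - 10*A^-7 - 10*A^-11 - 5*A^-15 - A^-19
Summing the groups: <K> = A^17 - 2*A^13 + 3*A^9 - 6*A^5 + 6*A - 7*A^-3 + 6*A^-7 - 4*A^-11 + 3*A^-15 - A^-19
Normalise by the writhe: (-A^3)^(-w) = (-A^3)^(-3) = -A^-9, so f(A) = -A^-9 * <K> = -A^8 + 2*A^4 - 3 + 6*A^-4 - 6*A^-8 + 7*A^-12 - 6*A^-16 + 4*A^-20 - 3*A^-24 + A^-28.
Substitute A = t^(-1/4), i.e. A^e → t^(-e/4): V(t) = t^7 - 3*t^6 + 4*t^5 - 6*t^4 + 7*t^3 - 6*t^2 + 6*t - 3 + 2*t^-1 - t^-2

Answer: t^7 - 3*t^6 + 4*t^5 - 6*t^4 + 7*t^3 - 6*t^2 + 6*t - 3 + 2*t^-1 - t^-2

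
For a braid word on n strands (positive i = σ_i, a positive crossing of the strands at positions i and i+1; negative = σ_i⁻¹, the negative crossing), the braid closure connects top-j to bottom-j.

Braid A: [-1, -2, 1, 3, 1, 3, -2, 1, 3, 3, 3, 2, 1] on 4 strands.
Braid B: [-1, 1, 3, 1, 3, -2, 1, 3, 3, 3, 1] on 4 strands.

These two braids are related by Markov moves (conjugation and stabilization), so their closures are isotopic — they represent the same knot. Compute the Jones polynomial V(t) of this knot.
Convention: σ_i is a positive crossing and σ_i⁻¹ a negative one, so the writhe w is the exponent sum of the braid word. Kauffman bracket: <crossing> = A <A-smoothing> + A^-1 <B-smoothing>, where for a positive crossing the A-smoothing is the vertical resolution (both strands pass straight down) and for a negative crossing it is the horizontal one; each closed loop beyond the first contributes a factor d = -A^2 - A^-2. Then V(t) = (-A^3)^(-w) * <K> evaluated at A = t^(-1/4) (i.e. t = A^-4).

t^11 - 2*t^10 + 2*t^9 - 3*t^8 + 2*t^7 - 2*t^6 + 2*t^5 + t^3

Derivation:
Markov-equivalent braids have isotopic closures, hence identical knot invariants. Strip the Markov moves from each word to reach a common short braid β, then compute V(t) once on β.
Braid A: s1^-1 s2^-1 s1 s3 s1 s3 s2^-1 s1 s3 s3 s3 s2 s1 on 4 strands reduces by inverse Markov moves (closure unchanged at each step):
  Deconjugate: the word is γ·β·γ⁻¹ with γ = s1^-1 s2^-1 (prefix) and γ⁻¹ = s2 s1 (suffix); strip both.
Reduced to β = s1 s3 s1 s3 s2^-1 s1 s3 s3 s3 on 4 strands, 9 crossings.
Braid B: s1^-1 s1 s3 s1 s3 s2^-1 s1 s3 s3 s3 s1 on 4 strands reduces by inverse Markov moves (closure unchanged at each step):
  Deconjugate: the word is γ·β·γ⁻¹ with γ = s1^-1 (prefix) and γ⁻¹ = s1 (suffix); strip both.
Reduced to β = s1 s3 s1 s3 s2^-1 s1 s3 s3 s3 on 4 strands, 9 crossings.
Both give the same β = s1 s3 s1 s3 s2^-1 s1 s3 s3 s3 on 4 strands, so one state sum suffices:
Braid: s1 s3 s1 s3 s2^-1 s1 s3 s3 s3 on 4 strands, 9 crossings.
Writhe w = (#positive) - (#negative) = 8 - 1 = 7.
Computing the Kauffman bracket via state sum. There are 2^9 = 512 states.
For each crossing: s=0 is the vertical smoothing, s=1 horizontal. Crossing k contributes A^(sign_k * (1 - 2*s_k)); loop factor d = -A^2 - A^-2.
Tabulate the states by total A-exponent and number of loops L (A-exp: L × count):
  A^9: L=3 ×1
  A^7: L=2 ×8, L=4 ×1
  A^5: L=1 ×15, L=3 ×21
  A^3: L=2 ×60, L=4 ×24
  A^1: L=3 ×110, L=5 ×16
  A^-1: L=4 ×120, L=6 ×6
  A^-3: L=5 ×83, L=7 ×1
  A^-5: L=6 ×36
  A^-7: L=7 ×9
  A^-9: L=8 ×1
Each group contributes A^e * Σ count * d^(L-1):
Powers of d = -A^2 - A^-2: d^2 = A^4 + 2 + A^-4; d^3 = -A^6 - 3*A^2 - 3*A^-2 - A^-6; d^4 = A^8 + 4*A^4 + 6 + 4*A^-4 + A^-8; d^5 = -A^10 - 5*A^6 - 10*A^2 - 10*A^-2 - 5*A^-6 - A^-10; d^6 = A^12 + 6*A^8 + 15*A^4 + 20 + 15*A^-4 + 6*A^-8 + A^-12; d^7 = -A^14 - 7*A^10 - 21*A^6 - 35*A^2 - 35*A^-2 - 21*A^-6 - 7*A^-10 - A^-14.
  A^9 * (d^2) = A^13 + 2*A^9 + A^5
  A^7 * (8*d + d^3) = -A^13 - 11*A^9 - 11*A^5 - A
  A^5 * (15 + 21*d^2) = 21*A^9 + 57*A^5 + 21*A
  A^3 * (60*d + 24*d^3) = -24*A^9 - 132*A^5 - 132*A - 24*A^-3
  A^1 * (110*d^2 + 16*d^4) = 16*A^9 + 174*A^5 + 316*A + 174*A^-3 + 16*A^-7
  A^-1 * (120*d^3 + 6*d^5) = -6*A^9 - 150*A^5 - 420*A - 420*A^-3 - 150*A^-7 - 6*A^-11
  A^-3 * (83*d^4 + d^6) = A^9 + 89*A^5 + 347*A + 518*A^-3 + 347*A^-7 + 89*A^-11 + A^-15
  A^-5 * (36*d^5) = -36*A^5 - 180*A - 360*A^-3 - 360*A^-7 - 180*A^-11 - 36*A^-15
  A^-7 * (9*d^6) = 9*A^5 + 54*A + 135*A^-3 + 180*A^-7 + 135*A^-11 + 54*A^-15 + 9*A^-19
  A^-9 * (d^7) = -A^5 - 7*A - 21*A^-3 - 35*A^-7 - 35*A^-11 - 21*A^-15 - 7*A^-19 - A^-23
Summing the groups: <K> = -A^9 - 2*A + 2*A^-3 - 2*A^-7 + 3*A^-11 - 2*A^-15 + 2*A^-19 - A^-23
Normalise by the writhe: (-A^3)^(-w) = (-A^3)^(-7) = -A^-21, so f(A) = -A^-21 * <K> = A^-12 + 2*A^-20 - 2*A^-24 + 2*A^-28 - 3*A^-32 + 2*A^-36 - 2*A^-40 + A^-44.
Substitute A = t^(-1/4), i.e. A^e → t^(-e/4): V(t) = t^11 - 2*t^10 + 2*t^9 - 3*t^8 + 2*t^7 - 2*t^6 + 2*t^5 + t^3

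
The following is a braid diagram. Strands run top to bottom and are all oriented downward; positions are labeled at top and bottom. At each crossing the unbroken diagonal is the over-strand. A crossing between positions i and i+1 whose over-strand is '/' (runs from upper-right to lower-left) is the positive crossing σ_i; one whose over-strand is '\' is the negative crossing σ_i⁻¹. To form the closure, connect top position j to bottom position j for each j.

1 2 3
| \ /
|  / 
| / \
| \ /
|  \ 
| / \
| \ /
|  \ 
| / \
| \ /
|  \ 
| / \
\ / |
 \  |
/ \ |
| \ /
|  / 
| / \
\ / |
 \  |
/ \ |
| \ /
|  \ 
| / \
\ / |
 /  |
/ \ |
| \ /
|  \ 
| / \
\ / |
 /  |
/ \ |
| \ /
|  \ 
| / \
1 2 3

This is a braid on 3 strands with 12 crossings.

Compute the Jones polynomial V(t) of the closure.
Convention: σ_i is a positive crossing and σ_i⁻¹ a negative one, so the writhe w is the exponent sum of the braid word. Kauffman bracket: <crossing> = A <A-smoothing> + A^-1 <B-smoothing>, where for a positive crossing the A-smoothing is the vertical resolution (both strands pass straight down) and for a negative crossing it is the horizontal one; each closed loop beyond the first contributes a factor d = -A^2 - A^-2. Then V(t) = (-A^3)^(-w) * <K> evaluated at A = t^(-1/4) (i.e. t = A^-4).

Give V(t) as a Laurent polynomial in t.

Reading the diagram top to bottom ('/'-over between positions i,i+1 = s_i, '\'-over = s_i^-1): braid word = s2 s2^-1 s2^-1 s2^-1 s1^-1 s2 s1^-1 s2^-1 s1 s2^-1 s1 s2^-1.
The presented braid s2 s2^-1 s2^-1 s2^-1 s1^-1 s2 s1^-1 s2^-1 s1 s2^-1 s1 s2^-1 on 3 strands reduces by inverse Markov moves (closure unchanged at each step):
  Deconjugate: the word is γ·β·γ⁻¹ with γ = s2 (prefix) and γ⁻¹ = s2^-1 (suffix); strip both.
Reduced to β = s2^-1 s2^-1 s2^-1 s1^-1 s2 s1^-1 s2^-1 s1 s2^-1 s1 on 3 strands, 10 crossings.
Compute on β:
Braid: s2^-1 s2^-1 s2^-1 s1^-1 s2 s1^-1 s2^-1 s1 s2^-1 s1 on 3 strands, 10 crossings.
Writhe w = (#positive) - (#negative) = 3 - 7 = -4.
Enumerate smoothing states for the bracket polynomial. There are 2^10 = 1024 states.
For each crossing: s=0 is the vertical smoothing, s=1 horizontal. Crossing k contributes A^(sign_k * (1 - 2*s_k)); loop factor d = -A^2 - A^-2.
Tabulate the states by total A-exponent and number of loops L (A-exp: L × count):
  A^10: L=6 ×1
  A^8: L=5 ×10
  A^6: L=4 ×41, L=6 ×4
  A^4: L=3 ×88, L=5 ×31, L=7 ×1
  A^2: L=2 ×102, L=4 ×99, L=6 ×9
  A^0: L=1 ×54, L=3 ×162, L=5 ×36
  A^-2: L=2 ×134, L=4 ×74, L=6 ×2
  A^-4: L=1 ×30, L=3 ×82, L=5 ×8
  A^-6: L=2 ×32, L=4 ×13
  A^-8: L=1 ×3, L=3 ×7
  A^-10: L=2 ×1
Each group contributes A^e * Σ count * d^(L-1):
Powers of d = -A^2 - A^-2: d^2 = A^4 + 2 + A^-4; d^3 = -A^6 - 3*A^2 - 3*A^-2 - A^-6; d^4 = A^8 + 4*A^4 + 6 + 4*A^-4 + A^-8; d^5 = -A^10 - 5*A^6 - 10*A^2 - 10*A^-2 - 5*A^-6 - A^-10; d^6 = A^12 + 6*A^8 + 15*A^4 + 20 + 15*A^-4 + 6*A^-8 + A^-12.
  A^10 * (d^5) = -A^20 - 5*A^16 - 10*A^12 - 10*A^8 - 5*A^4 - 1
  A^8 * (10*d^4) = 10*A^16 + 40*A^12 + 60*A^8 + 40*A^4 + 10
  A^6 * (41*d^3 + 4*d^5) = -4*A^16 - 61*A^12 - 163*A^8 - 163*A^4 - 61 - 4*A^-4
  A^4 * (88*d^2 + 31*d^4 + d^6) = A^16 + 37*A^12 + 227*A^8 + 382*A^4 + 227 + 37*A^-4 + A^-8
  A^2 * (102*d + 99*d^3 + 9*d^5) = -9*A^12 - 144*A^8 - 489*A^4 - 489 - 144*A^-4 - 9*A^-8
  A^0 * (54 + 162*d^2 + 36*d^4) = 36*A^8 + 306*A^4 + 594 + 306*A^-4 + 36*A^-8
  A^-2 * (134*d + 74*d^3 + 2*d^5) = -2*A^8 - 84*A^4 - 376 - 376*A^-4 - 84*A^-8 - 2*A^-12
  A^-4 * (30 + 82*d^2 + 8*d^4) = 8*A^4 + 114 + 242*A^-4 + 114*A^-8 + 8*A^-12
  A^-6 * (32*d + 13*d^3) = -13 - 71*A^-4 - 71*A^-8 - 13*A^-12
  A^-8 * (3 + 7*d^2) = 7*A^-4 + 17*A^-8 + 7*A^-12
  A^-10 * (d) = -A^-8 - A^-12
Summing the groups: <K> = -A^20 + 2*A^16 - 3*A^12 + 4*A^8 - 5*A^4 + 5 - 3*A^-4 + 3*A^-8 - A^-12
Normalise by the writhe: (-A^3)^(-w) = (-A^3)^(4) = A^12, so f(A) = A^12 * <K> = -A^32 + 2*A^28 - 3*A^24 + 4*A^20 - 5*A^16 + 5*A^12 - 3*A^8 + 3*A^4 - 1.
Substitute A = t^(-1/4), i.e. A^e → t^(-e/4): V(t) = -1 + 3*t^-1 - 3*t^-2 + 5*t^-3 - 5*t^-4 + 4*t^-5 - 3*t^-6 + 2*t^-7 - t^-8

Answer: -1 + 3*t^-1 - 3*t^-2 + 5*t^-3 - 5*t^-4 + 4*t^-5 - 3*t^-6 + 2*t^-7 - t^-8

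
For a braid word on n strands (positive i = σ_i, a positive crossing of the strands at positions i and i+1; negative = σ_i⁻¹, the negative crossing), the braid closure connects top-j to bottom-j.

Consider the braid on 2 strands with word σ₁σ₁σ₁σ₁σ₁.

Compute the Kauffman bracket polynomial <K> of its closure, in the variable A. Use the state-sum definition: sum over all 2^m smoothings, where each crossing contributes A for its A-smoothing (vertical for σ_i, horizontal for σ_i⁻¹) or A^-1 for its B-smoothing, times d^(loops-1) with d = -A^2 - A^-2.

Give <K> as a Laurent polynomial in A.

-A^7 - A^-1 + A^-5 - A^-9 + A^-13

Derivation:
Braid: s1 s1 s1 s1 s1 on 2 strands, 5 crossings.
Writhe w = (#positive) - (#negative) = 5 - 0 = 5.
Enumerate smoothing states for the bracket polynomial. There are 2^5 = 32 states.
For each crossing: s=0 is the vertical smoothing, s=1 horizontal. Crossing k contributes A^(sign_k * (1 - 2*s_k)); loop factor d = -A^2 - A^-2.
  state 00000: A-exp=+5, loops=2, term = A^5 * d^1
  state 00001: A-exp=+3, loops=1, term = A^3 * d^0
  state 00010: A-exp=+3, loops=1, term = A^3 * d^0
  state 00011: A-exp=+1, loops=2, term = A^1 * d^1
  state 00100: A-exp=+3, loops=1, term = A^3 * d^0
  state 00101: A-exp=+1, loops=2, term = A^1 * d^1
  state 00110: A-exp=+1, loops=2, term = A^1 * d^1
  state 00111: A-exp=-1, loops=3, term = A^-1 * d^2
  state 01000: A-exp=+3, loops=1, term = A^3 * d^0
  state 01001: A-exp=+1, loops=2, term = A^1 * d^1
  state 01010: A-exp=+1, loops=2, term = A^1 * d^1
  state 01011: A-exp=-1, loops=3, term = A^-1 * d^2
  state 01100: A-exp=+1, loops=2, term = A^1 * d^1
  state 01101: A-exp=-1, loops=3, term = A^-1 * d^2
  state 01110: A-exp=-1, loops=3, term = A^-1 * d^2
  state 01111: A-exp=-3, loops=4, term = A^-3 * d^3
  state 10000: A-exp=+3, loops=1, term = A^3 * d^0
  state 10001: A-exp=+1, loops=2, term = A^1 * d^1
  state 10010: A-exp=+1, loops=2, term = A^1 * d^1
  state 10011: A-exp=-1, loops=3, term = A^-1 * d^2
  state 10100: A-exp=+1, loops=2, term = A^1 * d^1
  state 10101: A-exp=-1, loops=3, term = A^-1 * d^2
  state 10110: A-exp=-1, loops=3, term = A^-1 * d^2
  state 10111: A-exp=-3, loops=4, term = A^-3 * d^3
  state 11000: A-exp=+1, loops=2, term = A^1 * d^1
  state 11001: A-exp=-1, loops=3, term = A^-1 * d^2
  state 11010: A-exp=-1, loops=3, term = A^-1 * d^2
  state 11011: A-exp=-3, loops=4, term = A^-3 * d^3
  state 11100: A-exp=-1, loops=3, term = A^-1 * d^2
  state 11101: A-exp=-3, loops=4, term = A^-3 * d^3
  state 11110: A-exp=-3, loops=4, term = A^-3 * d^3
  state 11111: A-exp=-5, loops=5, term = A^-5 * d^4
Collect the terms by A-exponent (count of states per loop number):
Powers of d = -A^2 - A^-2: d^2 = A^4 + 2 + A^-4; d^3 = -A^6 - 3*A^2 - 3*A^-2 - A^-6; d^4 = A^8 + 4*A^4 + 6 + 4*A^-4 + A^-8.
  A^5 * (d) = -A^7 - A^3
  A^3 * (5) = 5*A^3
  A^1 * (10*d) = -10*A^3 - 10*A^-1
  A^-1 * (10*d^2) = 10*A^3 + 20*A^-1 + 10*A^-5
  A^-3 * (5*d^3) = -5*A^3 - 15*A^-1 - 15*A^-5 - 5*A^-9
  A^-5 * (d^4) = A^3 + 4*A^-1 + 6*A^-5 + 4*A^-9 + A^-13
Summing the groups: <K> = -A^7 - A^-1 + A^-5 - A^-9 + A^-13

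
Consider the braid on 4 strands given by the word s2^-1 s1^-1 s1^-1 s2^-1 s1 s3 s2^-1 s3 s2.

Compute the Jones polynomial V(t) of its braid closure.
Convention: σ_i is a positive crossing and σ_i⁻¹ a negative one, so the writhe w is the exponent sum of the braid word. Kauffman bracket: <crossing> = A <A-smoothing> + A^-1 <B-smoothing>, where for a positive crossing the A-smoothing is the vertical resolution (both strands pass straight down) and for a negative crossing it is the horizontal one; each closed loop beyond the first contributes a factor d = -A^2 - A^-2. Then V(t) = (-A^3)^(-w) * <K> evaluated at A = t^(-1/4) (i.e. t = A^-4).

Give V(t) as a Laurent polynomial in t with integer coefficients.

t^2 - t + 2 - 2*t^-1 + t^-2 - t^-3 + t^-4

Derivation:
The presented braid s2^-1 s1^-1 s1^-1 s2^-1 s1 s3 s2^-1 s3 s2 on 4 strands reduces by inverse Markov moves (closure unchanged at each step):
  Deconjugate: the word is γ·β·γ⁻¹ with γ = s2^-1 (prefix) and γ⁻¹ = s2 (suffix); strip both.
Reduced to β = s1^-1 s1^-1 s2^-1 s1 s3 s2^-1 s3 on 4 strands, 7 crossings.
Compute on β:
Braid: s1^-1 s1^-1 s2^-1 s1 s3 s2^-1 s3 on 4 strands, 7 crossings.
Writhe w = (#positive) - (#negative) = 3 - 4 = -1.
Enumerate smoothing states for the bracket polynomial. There are 2^7 = 128 states.
Each crossing splits two ways (0=vertical, 1=horizontal). The state's weight is A^(#A-smoothings - #B-smoothings) * d^(loops - 1).
Tabulate the states by total A-exponent and number of loops L (A-exp: L × count):
  A^7: L=4 ×1
  A^5: L=3 ×7
  A^3: L=2 ×17, L=4 ×4
  A^1: L=1 ×14, L=3 ×20, L=5 ×1
  A^-1: L=2 ×27, L=4 ×8
  A^-3: L=1 ×5, L=3 ×15, L=5 ×1
  A^-5: L=2 ×4, L=4 ×3
  A^-7: L=3 ×1
Each group contributes A^e * Σ count * d^(L-1):
Powers of d = -A^2 - A^-2: d^2 = A^4 + 2 + A^-4; d^3 = -A^6 - 3*A^2 - 3*A^-2 - A^-6; d^4 = A^8 + 4*A^4 + 6 + 4*A^-4 + A^-8.
  A^7 * (d^3) = -A^13 - 3*A^9 - 3*A^5 - A
  A^5 * (7*d^2) = 7*A^9 + 14*A^5 + 7*A
  A^3 * (17*d + 4*d^3) = -4*A^9 - 29*A^5 - 29*A - 4*A^-3
  A^1 * (14 + 20*d^2 + d^4) = A^9 + 24*A^5 + 60*A + 24*A^-3 + A^-7
  A^-1 * (27*d + 8*d^3) = -8*A^5 - 51*A - 51*A^-3 - 8*A^-7
  A^-3 * (5 + 15*d^2 + d^4) = A^5 + 19*A + 41*A^-3 + 19*A^-7 + A^-11
  A^-5 * (4*d + 3*d^3) = -3*A - 13*A^-3 - 13*A^-7 - 3*A^-11
  A^-7 * (d^2) = A^-3 + 2*A^-7 + A^-11
Summing the groups: <K> = -A^13 + A^9 - A^5 + 2*A - 2*A^-3 + A^-7 - A^-11
Normalise by the writhe: (-A^3)^(-w) = (-A^3)^(1) = -A^3, so f(A) = -A^3 * <K> = A^16 - A^12 + A^8 - 2*A^4 + 2 - A^-4 + A^-8.
Substitute A = t^(-1/4), i.e. A^e → t^(-e/4): V(t) = t^2 - t + 2 - 2*t^-1 + t^-2 - t^-3 + t^-4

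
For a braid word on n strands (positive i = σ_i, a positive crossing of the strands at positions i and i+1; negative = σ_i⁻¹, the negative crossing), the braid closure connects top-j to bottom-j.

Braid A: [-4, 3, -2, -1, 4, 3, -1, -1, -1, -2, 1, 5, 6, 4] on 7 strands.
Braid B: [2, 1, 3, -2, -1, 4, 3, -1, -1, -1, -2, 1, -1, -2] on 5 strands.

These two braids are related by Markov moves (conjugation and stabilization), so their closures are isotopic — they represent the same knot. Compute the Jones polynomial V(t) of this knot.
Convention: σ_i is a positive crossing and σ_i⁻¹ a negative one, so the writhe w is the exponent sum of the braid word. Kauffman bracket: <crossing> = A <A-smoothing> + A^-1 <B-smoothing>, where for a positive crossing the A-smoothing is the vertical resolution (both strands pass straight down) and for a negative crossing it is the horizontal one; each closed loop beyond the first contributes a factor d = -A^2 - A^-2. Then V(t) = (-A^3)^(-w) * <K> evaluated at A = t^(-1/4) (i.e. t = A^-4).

Markov-equivalent braids have isotopic closures, hence identical knot invariants. Strip the Markov moves from each word to reach a common short braid β, then compute V(t) once on β.
Braid A: s4^-1 s3 s2^-1 s1^-1 s4 s3 s1^-1 s1^-1 s1^-1 s2^-1 s1 s5 s6 s4 on 7 strands reduces by inverse Markov moves (closure unchanged at each step):
  Deconjugate: the word is γ·β·γ⁻¹ with γ = s4^-1 (prefix) and γ⁻¹ = s4 (suffix); strip both.
  Destabilize: the word has the form β·s6 where s6 occurs only as the final letter (β ∈ B_6); drop it and the last strand → 6 strands.
  Destabilize: the word has the form β·s5 where s5 occurs only as the final letter (β ∈ B_5); drop it and the last strand → 5 strands.
Reduced to β = s3 s2^-1 s1^-1 s4 s3 s1^-1 s1^-1 s1^-1 s2^-1 s1 on 5 strands, 10 crossings.
Braid B: s2 s1 s3 s2^-1 s1^-1 s4 s3 s1^-1 s1^-1 s1^-1 s2^-1 s1 s1^-1 s2^-1 on 5 strands reduces by inverse Markov moves (closure unchanged at each step):
  Deconjugate: the word is γ·β·γ⁻¹ with γ = s2 s1 (prefix) and γ⁻¹ = s1^-1 s2^-1 (suffix); strip both.
Reduced to β = s3 s2^-1 s1^-1 s4 s3 s1^-1 s1^-1 s1^-1 s2^-1 s1 on 5 strands, 10 crossings.
Both give the same β = s3 s2^-1 s1^-1 s4 s3 s1^-1 s1^-1 s1^-1 s2^-1 s1 on 5 strands, so one state sum suffices:
Braid: s3 s2^-1 s1^-1 s4 s3 s1^-1 s1^-1 s1^-1 s2^-1 s1 on 5 strands, 10 crossings.
Writhe w = (#positive) - (#negative) = 4 - 6 = -2.
Enumerate smoothing states for the bracket polynomial. There are 2^10 = 1024 states.
Each crossing splits two ways (0=vertical, 1=horizontal). The state's weight is A^(#A-smoothings - #B-smoothings) * d^(loops - 1).
Tabulate the states by total A-exponent and number of loops L (A-exp: L × count):
  A^10: L=7 ×1
  A^8: L=6 ×10
  A^6: L=5 ×42, L=7 ×3
  A^4: L=4 ×95, L=6 ×24, L=8 ×1
  A^2: L=3 ×124, L=5 ×76, L=7 ×10
  A^0: L=2 ×90, L=4 ×126, L=6 ×35, L=8 ×1
  A^-2: L=1 ×28, L=3 ×116, L=5 ×61, L=7 ×5
  A^-4: L=2 ×50, L=4 ×60, L=6 ×10
  A^-6: L=1 ×5, L=3 ×29, L=5 ×11
  A^-8: L=2 ×4, L=4 ×6
  A^-10: L=3 ×1
Each group contributes A^e * Σ count * d^(L-1):
Powers of d = -A^2 - A^-2: d^2 = A^4 + 2 + A^-4; d^3 = -A^6 - 3*A^2 - 3*A^-2 - A^-6; d^4 = A^8 + 4*A^4 + 6 + 4*A^-4 + A^-8; d^5 = -A^10 - 5*A^6 - 10*A^2 - 10*A^-2 - 5*A^-6 - A^-10; d^6 = A^12 + 6*A^8 + 15*A^4 + 20 + 15*A^-4 + 6*A^-8 + A^-12; d^7 = -A^14 - 7*A^10 - 21*A^6 - 35*A^2 - 35*A^-2 - 21*A^-6 - 7*A^-10 - A^-14.
  A^10 * (d^6) = A^22 + 6*A^18 + 15*A^14 + 20*A^10 + 15*A^6 + 6*A^2 + A^-2
  A^8 * (10*d^5) = -10*A^18 - 50*A^14 - 100*A^10 - 100*A^6 - 50*A^2 - 10*A^-2
  A^6 * (42*d^4 + 3*d^6) = 3*A^18 + 60*A^14 + 213*A^10 + 312*A^6 + 213*A^2 + 60*A^-2 + 3*A^-6
  A^4 * (95*d^3 + 24*d^5 + d^7) = -A^18 - 31*A^14 - 236*A^10 - 560*A^6 - 560*A^2 - 236*A^-2 - 31*A^-6 - A^-10
  A^2 * (124*d^2 + 76*d^4 + 10*d^6) = 10*A^14 + 136*A^10 + 578*A^6 + 904*A^2 + 578*A^-2 + 136*A^-6 + 10*A^-10
  A^0 * (90*d + 126*d^3 + 35*d^5 + d^7) = -A^14 - 42*A^10 - 322*A^6 - 853*A^2 - 853*A^-2 - 322*A^-6 - 42*A^-10 - A^-14
  A^-2 * (28 + 116*d^2 + 61*d^4 + 5*d^6) = 5*A^10 + 91*A^6 + 435*A^2 + 726*A^-2 + 435*A^-6 + 91*A^-10 + 5*A^-14
  A^-4 * (50*d + 60*d^3 + 10*d^5) = -10*A^6 - 110*A^2 - 330*A^-2 - 330*A^-6 - 110*A^-10 - 10*A^-14
  A^-6 * (5 + 29*d^2 + 11*d^4) = 11*A^2 + 73*A^-2 + 129*A^-6 + 73*A^-10 + 11*A^-14
  A^-8 * (4*d + 6*d^3) = -6*A^-2 - 22*A^-6 - 22*A^-10 - 6*A^-14
  A^-10 * (d^2) = A^-6 + 2*A^-10 + A^-14
Summing the groups: <K> = A^22 - 2*A^18 + 3*A^14 - 4*A^10 + 4*A^6 - 4*A^2 + 3*A^-2 - A^-6 + A^-10
Normalise by the writhe: (-A^3)^(-w) = (-A^3)^(2) = A^6, so f(A) = A^6 * <K> = A^28 - 2*A^24 + 3*A^20 - 4*A^16 + 4*A^12 - 4*A^8 + 3*A^4 - 1 + A^-4.
Substitute A = t^(-1/4), i.e. A^e → t^(-e/4): V(t) = t - 1 + 3*t^-1 - 4*t^-2 + 4*t^-3 - 4*t^-4 + 3*t^-5 - 2*t^-6 + t^-7

Answer: t - 1 + 3*t^-1 - 4*t^-2 + 4*t^-3 - 4*t^-4 + 3*t^-5 - 2*t^-6 + t^-7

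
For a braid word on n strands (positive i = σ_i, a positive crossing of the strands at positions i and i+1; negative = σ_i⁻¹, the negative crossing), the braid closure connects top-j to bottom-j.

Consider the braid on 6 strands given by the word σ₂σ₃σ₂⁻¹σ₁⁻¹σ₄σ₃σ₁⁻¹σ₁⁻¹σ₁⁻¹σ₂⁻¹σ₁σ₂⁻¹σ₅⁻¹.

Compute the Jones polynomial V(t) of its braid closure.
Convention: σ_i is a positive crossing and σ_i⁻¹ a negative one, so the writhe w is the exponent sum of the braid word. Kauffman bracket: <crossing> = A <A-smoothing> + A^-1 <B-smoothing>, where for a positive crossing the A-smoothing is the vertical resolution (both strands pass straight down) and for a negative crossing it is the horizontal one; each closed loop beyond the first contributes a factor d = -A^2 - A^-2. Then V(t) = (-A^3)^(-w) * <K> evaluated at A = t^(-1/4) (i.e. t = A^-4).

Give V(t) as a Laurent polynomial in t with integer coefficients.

t - 1 + 3*t^-1 - 4*t^-2 + 4*t^-3 - 4*t^-4 + 3*t^-5 - 2*t^-6 + t^-7

Derivation:
The presented braid s2 s3 s2^-1 s1^-1 s4 s3 s1^-1 s1^-1 s1^-1 s2^-1 s1 s2^-1 s5^-1 on 6 strands reduces by inverse Markov moves (closure unchanged at each step):
  Destabilize: the word has the form β·s5^-1 where s5^-1 occurs only as the final letter (β ∈ B_5); drop it and the last strand → 5 strands.
  Deconjugate: the word is γ·β·γ⁻¹ with γ = s2 (prefix) and γ⁻¹ = s2^-1 (suffix); strip both.
Reduced to β = s3 s2^-1 s1^-1 s4 s3 s1^-1 s1^-1 s1^-1 s2^-1 s1 on 5 strands, 10 crossings.
Compute on β:
Braid: s3 s2^-1 s1^-1 s4 s3 s1^-1 s1^-1 s1^-1 s2^-1 s1 on 5 strands, 10 crossings.
Writhe w = (#positive) - (#negative) = 4 - 6 = -2.
State-sum expansion of <K>. There are 2^10 = 1024 states.
For each crossing: s=0 is the vertical smoothing, s=1 horizontal. Crossing k contributes A^(sign_k * (1 - 2*s_k)); loop factor d = -A^2 - A^-2.
Tabulate the states by total A-exponent and number of loops L (A-exp: L × count):
  A^10: L=7 ×1
  A^8: L=6 ×10
  A^6: L=5 ×42, L=7 ×3
  A^4: L=4 ×95, L=6 ×24, L=8 ×1
  A^2: L=3 ×124, L=5 ×76, L=7 ×10
  A^0: L=2 ×90, L=4 ×126, L=6 ×35, L=8 ×1
  A^-2: L=1 ×28, L=3 ×116, L=5 ×61, L=7 ×5
  A^-4: L=2 ×50, L=4 ×60, L=6 ×10
  A^-6: L=1 ×5, L=3 ×29, L=5 ×11
  A^-8: L=2 ×4, L=4 ×6
  A^-10: L=3 ×1
Each group contributes A^e * Σ count * d^(L-1):
Powers of d = -A^2 - A^-2: d^2 = A^4 + 2 + A^-4; d^3 = -A^6 - 3*A^2 - 3*A^-2 - A^-6; d^4 = A^8 + 4*A^4 + 6 + 4*A^-4 + A^-8; d^5 = -A^10 - 5*A^6 - 10*A^2 - 10*A^-2 - 5*A^-6 - A^-10; d^6 = A^12 + 6*A^8 + 15*A^4 + 20 + 15*A^-4 + 6*A^-8 + A^-12; d^7 = -A^14 - 7*A^10 - 21*A^6 - 35*A^2 - 35*A^-2 - 21*A^-6 - 7*A^-10 - A^-14.
  A^10 * (d^6) = A^22 + 6*A^18 + 15*A^14 + 20*A^10 + 15*A^6 + 6*A^2 + A^-2
  A^8 * (10*d^5) = -10*A^18 - 50*A^14 - 100*A^10 - 100*A^6 - 50*A^2 - 10*A^-2
  A^6 * (42*d^4 + 3*d^6) = 3*A^18 + 60*A^14 + 213*A^10 + 312*A^6 + 213*A^2 + 60*A^-2 + 3*A^-6
  A^4 * (95*d^3 + 24*d^5 + d^7) = -A^18 - 31*A^14 - 236*A^10 - 560*A^6 - 560*A^2 - 236*A^-2 - 31*A^-6 - A^-10
  A^2 * (124*d^2 + 76*d^4 + 10*d^6) = 10*A^14 + 136*A^10 + 578*A^6 + 904*A^2 + 578*A^-2 + 136*A^-6 + 10*A^-10
  A^0 * (90*d + 126*d^3 + 35*d^5 + d^7) = -A^14 - 42*A^10 - 322*A^6 - 853*A^2 - 853*A^-2 - 322*A^-6 - 42*A^-10 - A^-14
  A^-2 * (28 + 116*d^2 + 61*d^4 + 5*d^6) = 5*A^10 + 91*A^6 + 435*A^2 + 726*A^-2 + 435*A^-6 + 91*A^-10 + 5*A^-14
  A^-4 * (50*d + 60*d^3 + 10*d^5) = -10*A^6 - 110*A^2 - 330*A^-2 - 330*A^-6 - 110*A^-10 - 10*A^-14
  A^-6 * (5 + 29*d^2 + 11*d^4) = 11*A^2 + 73*A^-2 + 129*A^-6 + 73*A^-10 + 11*A^-14
  A^-8 * (4*d + 6*d^3) = -6*A^-2 - 22*A^-6 - 22*A^-10 - 6*A^-14
  A^-10 * (d^2) = A^-6 + 2*A^-10 + A^-14
Summing the groups: <K> = A^22 - 2*A^18 + 3*A^14 - 4*A^10 + 4*A^6 - 4*A^2 + 3*A^-2 - A^-6 + A^-10
Normalise by the writhe: (-A^3)^(-w) = (-A^3)^(2) = A^6, so f(A) = A^6 * <K> = A^28 - 2*A^24 + 3*A^20 - 4*A^16 + 4*A^12 - 4*A^8 + 3*A^4 - 1 + A^-4.
Substitute A = t^(-1/4), i.e. A^e → t^(-e/4): V(t) = t - 1 + 3*t^-1 - 4*t^-2 + 4*t^-3 - 4*t^-4 + 3*t^-5 - 2*t^-6 + t^-7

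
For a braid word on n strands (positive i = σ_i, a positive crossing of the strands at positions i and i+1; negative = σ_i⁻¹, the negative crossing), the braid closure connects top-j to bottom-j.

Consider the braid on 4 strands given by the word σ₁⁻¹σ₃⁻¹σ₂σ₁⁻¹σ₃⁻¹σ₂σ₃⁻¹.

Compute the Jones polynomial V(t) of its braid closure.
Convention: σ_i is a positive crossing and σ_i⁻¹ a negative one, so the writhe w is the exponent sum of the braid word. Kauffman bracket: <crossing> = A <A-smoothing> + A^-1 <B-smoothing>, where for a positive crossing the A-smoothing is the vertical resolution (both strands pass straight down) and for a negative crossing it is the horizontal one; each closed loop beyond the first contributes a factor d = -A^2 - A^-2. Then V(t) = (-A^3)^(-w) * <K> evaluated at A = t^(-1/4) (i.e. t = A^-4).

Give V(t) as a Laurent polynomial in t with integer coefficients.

Braid: s1^-1 s3^-1 s2 s1^-1 s3^-1 s2 s3^-1 on 4 strands, 7 crossings.
Writhe w = (#positive) - (#negative) = 2 - 5 = -3.
State-sum expansion of <K>. There are 2^7 = 128 states.
Smooth each crossing (0=||, 1=⌣⌢); contribution A^(Σ sign_k(1-2s_k)) * d^(L-1).
Tabulate the states by total A-exponent and number of loops L (A-exp: L × count):
  A^7: L=5 ×1
  A^5: L=4 ×7
  A^3: L=3 ×20, L=5 ×1
  A^1: L=2 ×29, L=4 ×6
  A^-1: L=1 ×19, L=3 ×16
  A^-3: L=2 ×19, L=4 ×2
  A^-5: L=3 ×7
  A^-7: L=4 ×1
Each group contributes A^e * Σ count * d^(L-1):
Powers of d = -A^2 - A^-2: d^2 = A^4 + 2 + A^-4; d^3 = -A^6 - 3*A^2 - 3*A^-2 - A^-6; d^4 = A^8 + 4*A^4 + 6 + 4*A^-4 + A^-8.
  A^7 * (d^4) = A^15 + 4*A^11 + 6*A^7 + 4*A^3 + A^-1
  A^5 * (7*d^3) = -7*A^11 - 21*A^7 - 21*A^3 - 7*A^-1
  A^3 * (20*d^2 + d^4) = A^11 + 24*A^7 + 46*A^3 + 24*A^-1 + A^-5
  A^1 * (29*d + 6*d^3) = -6*A^7 - 47*A^3 - 47*A^-1 - 6*A^-5
  A^-1 * (19 + 16*d^2) = 16*A^3 + 51*A^-1 + 16*A^-5
  A^-3 * (19*d + 2*d^3) = -2*A^3 - 25*A^-1 - 25*A^-5 - 2*A^-9
  A^-5 * (7*d^2) = 7*A^-1 + 14*A^-5 + 7*A^-9
  A^-7 * (d^3) = -A^-1 - 3*A^-5 - 3*A^-9 - A^-13
Summing the groups: <K> = A^15 - 2*A^11 + 3*A^7 - 4*A^3 + 3*A^-1 - 3*A^-5 + 2*A^-9 - A^-13
Normalise by the writhe: (-A^3)^(-w) = (-A^3)^(3) = -A^9, so f(A) = -A^9 * <K> = -A^24 + 2*A^20 - 3*A^16 + 4*A^12 - 3*A^8 + 3*A^4 - 2 + A^-4.
Substitute A = t^(-1/4), i.e. A^e → t^(-e/4): V(t) = t - 2 + 3*t^-1 - 3*t^-2 + 4*t^-3 - 3*t^-4 + 2*t^-5 - t^-6

Answer: t - 2 + 3*t^-1 - 3*t^-2 + 4*t^-3 - 3*t^-4 + 2*t^-5 - t^-6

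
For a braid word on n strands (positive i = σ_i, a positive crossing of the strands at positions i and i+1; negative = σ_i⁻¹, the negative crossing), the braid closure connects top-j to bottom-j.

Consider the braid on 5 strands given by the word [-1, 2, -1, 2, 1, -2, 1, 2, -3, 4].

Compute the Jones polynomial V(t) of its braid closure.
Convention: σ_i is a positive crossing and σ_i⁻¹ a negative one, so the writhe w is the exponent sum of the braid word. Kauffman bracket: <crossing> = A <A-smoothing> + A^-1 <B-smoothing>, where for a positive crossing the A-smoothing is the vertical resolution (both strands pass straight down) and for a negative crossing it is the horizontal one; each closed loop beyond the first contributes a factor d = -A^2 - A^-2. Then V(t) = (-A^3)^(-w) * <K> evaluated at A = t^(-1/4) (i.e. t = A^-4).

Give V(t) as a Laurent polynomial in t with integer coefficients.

The presented braid s1^-1 s2 s1^-1 s2 s1 s2^-1 s1 s2 s3^-1 s4 on 5 strands reduces by inverse Markov moves (closure unchanged at each step):
  Destabilize: the word has the form β·s4 where s4 occurs only as the final letter (β ∈ B_4); drop it and the last strand → 4 strands.
  Destabilize: the word has the form β·s3^-1 where s3^-1 occurs only as the final letter (β ∈ B_3); drop it and the last strand → 3 strands.
Reduced to β = s1^-1 s2 s1^-1 s2 s1 s2^-1 s1 s2 on 3 strands, 8 crossings.
Compute on β:
Braid: s1^-1 s2 s1^-1 s2 s1 s2^-1 s1 s2 on 3 strands, 8 crossings.
Writhe w = (#positive) - (#negative) = 5 - 3 = 2.
State-sum expansion of <K>. There are 2^8 = 256 states.
For each crossing: s=0 is the vertical smoothing, s=1 horizontal. Crossing k contributes A^(sign_k * (1 - 2*s_k)); loop factor d = -A^2 - A^-2.
Tabulate the states by total A-exponent and number of loops L (A-exp: L × count):
  A^8: L=2 ×1
  A^6: L=1 ×3, L=3 ×5
  A^4: L=2 ×22, L=4 ×6
  A^2: L=1 ×18, L=3 ×37, L=5 ×1
  A^0: L=2 ×58, L=4 ×12
  A^-2: L=1 ×24, L=3 ×31, L=5 ×1
  A^-4: L=2 ×23, L=4 ×5
  A^-6: L=3 ×8
  A^-8: L=4 ×1
Each group contributes A^e * Σ count * d^(L-1):
Powers of d = -A^2 - A^-2: d^2 = A^4 + 2 + A^-4; d^3 = -A^6 - 3*A^2 - 3*A^-2 - A^-6; d^4 = A^8 + 4*A^4 + 6 + 4*A^-4 + A^-8.
  A^8 * (d) = -A^10 - A^6
  A^6 * (3 + 5*d^2) = 5*A^10 + 13*A^6 + 5*A^2
  A^4 * (22*d + 6*d^3) = -6*A^10 - 40*A^6 - 40*A^2 - 6*A^-2
  A^2 * (18 + 37*d^2 + d^4) = A^10 + 41*A^6 + 98*A^2 + 41*A^-2 + A^-6
  A^0 * (58*d + 12*d^3) = -12*A^6 - 94*A^2 - 94*A^-2 - 12*A^-6
  A^-2 * (24 + 31*d^2 + d^4) = A^6 + 35*A^2 + 92*A^-2 + 35*A^-6 + A^-10
  A^-4 * (23*d + 5*d^3) = -5*A^2 - 38*A^-2 - 38*A^-6 - 5*A^-10
  A^-6 * (8*d^2) = 8*A^-2 + 16*A^-6 + 8*A^-10
  A^-8 * (d^3) = -A^-2 - 3*A^-6 - 3*A^-10 - A^-14
Summing the groups: <K> = -A^10 + 2*A^6 - A^2 + 2*A^-2 - A^-6 + A^-10 - A^-14
Normalise by the writhe: (-A^3)^(-w) = (-A^3)^(-2) = A^-6, so f(A) = A^-6 * <K> = -A^4 + 2 - A^-4 + 2*A^-8 - A^-12 + A^-16 - A^-20.
Substitute A = t^(-1/4), i.e. A^e → t^(-e/4): V(t) = -t^5 + t^4 - t^3 + 2*t^2 - t + 2 - t^-1

Answer: -t^5 + t^4 - t^3 + 2*t^2 - t + 2 - t^-1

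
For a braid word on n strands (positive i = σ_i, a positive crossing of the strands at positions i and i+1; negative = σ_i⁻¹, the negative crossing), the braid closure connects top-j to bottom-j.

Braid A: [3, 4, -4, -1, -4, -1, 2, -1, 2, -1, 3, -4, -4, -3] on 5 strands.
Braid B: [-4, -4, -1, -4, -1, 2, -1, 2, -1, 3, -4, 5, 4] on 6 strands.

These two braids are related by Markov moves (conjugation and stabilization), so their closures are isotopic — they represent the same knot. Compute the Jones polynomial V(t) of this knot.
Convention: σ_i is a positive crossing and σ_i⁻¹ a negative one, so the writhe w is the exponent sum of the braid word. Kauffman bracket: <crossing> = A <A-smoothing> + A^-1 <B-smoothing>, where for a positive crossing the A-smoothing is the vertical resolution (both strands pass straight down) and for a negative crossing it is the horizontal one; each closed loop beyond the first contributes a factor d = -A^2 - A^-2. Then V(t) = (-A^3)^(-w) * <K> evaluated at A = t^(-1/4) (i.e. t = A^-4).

1 - t^-1 + 3*t^-2 - 4*t^-3 + 5*t^-4 - 6*t^-5 + 5*t^-6 - 4*t^-7 + 3*t^-8 - t^-9

Derivation:
Markov-equivalent braids have isotopic closures, hence identical knot invariants. Strip the Markov moves from each word to reach a common short braid β, then compute V(t) once on β.
Braid A: s3 s4 s4^-1 s1^-1 s4^-1 s1^-1 s2 s1^-1 s2 s1^-1 s3 s4^-1 s4^-1 s3^-1 on 5 strands reduces by inverse Markov moves (closure unchanged at each step):
  Deconjugate: the word is γ·β·γ⁻¹ with γ = s3 s4 (prefix) and γ⁻¹ = s4^-1 s3^-1 (suffix); strip both.
Reduced to β = s4^-1 s1^-1 s4^-1 s1^-1 s2 s1^-1 s2 s1^-1 s3 s4^-1 on 5 strands, 10 crossings.
Braid B: s4^-1 s4^-1 s1^-1 s4^-1 s1^-1 s2 s1^-1 s2 s1^-1 s3 s4^-1 s5 s4 on 6 strands reduces by inverse Markov moves (closure unchanged at each step):
  Deconjugate: the word is γ·β·γ⁻¹ with γ = s4^-1 (prefix) and γ⁻¹ = s4 (suffix); strip both.
  Destabilize: the word has the form β·s5 where s5 occurs only as the final letter (β ∈ B_5); drop it and the last strand → 5 strands.
Reduced to β = s4^-1 s1^-1 s4^-1 s1^-1 s2 s1^-1 s2 s1^-1 s3 s4^-1 on 5 strands, 10 crossings.
Both give the same β = s4^-1 s1^-1 s4^-1 s1^-1 s2 s1^-1 s2 s1^-1 s3 s4^-1 on 5 strands, so one state sum suffices:
Braid: s4^-1 s1^-1 s4^-1 s1^-1 s2 s1^-1 s2 s1^-1 s3 s4^-1 on 5 strands, 10 crossings.
Writhe w = (#positive) - (#negative) = 3 - 7 = -4.
State-sum expansion of <K>. There are 2^10 = 1024 states.
For each crossing: s=0 is the vertical smoothing, s=1 horizontal. Crossing k contributes A^(sign_k * (1 - 2*s_k)); loop factor d = -A^2 - A^-2.
Tabulate the states by total A-exponent and number of loops L (A-exp: L × count):
  A^10: L=8 ×1
  A^8: L=7 ×10
  A^6: L=6 ×45
  A^4: L=5 ×118, L=7 ×2
  A^2: L=4 ×195, L=6 ×15
  A^0: L=3 ×203, L=5 ×49
  A^-2: L=2 ×123, L=4 ×85, L=6 ×2
  A^-4: L=1 ×33, L=3 ×78, L=5 ×9
  A^-6: L=2 ×29, L=4 ×16
  A^-8: L=3 ×9, L=5 ×1
  A^-10: L=4 ×1
Each group contributes A^e * Σ count * d^(L-1):
Powers of d = -A^2 - A^-2: d^2 = A^4 + 2 + A^-4; d^3 = -A^6 - 3*A^2 - 3*A^-2 - A^-6; d^4 = A^8 + 4*A^4 + 6 + 4*A^-4 + A^-8; d^5 = -A^10 - 5*A^6 - 10*A^2 - 10*A^-2 - 5*A^-6 - A^-10; d^6 = A^12 + 6*A^8 + 15*A^4 + 20 + 15*A^-4 + 6*A^-8 + A^-12; d^7 = -A^14 - 7*A^10 - 21*A^6 - 35*A^2 - 35*A^-2 - 21*A^-6 - 7*A^-10 - A^-14.
  A^10 * (d^7) = -A^24 - 7*A^20 - 21*A^16 - 35*A^12 - 35*A^8 - 21*A^4 - 7 - A^-4
  A^8 * (10*d^6) = 10*A^20 + 60*A^16 + 150*A^12 + 200*A^8 + 150*A^4 + 60 + 10*A^-4
  A^6 * (45*d^5) = -45*A^16 - 225*A^12 - 450*A^8 - 450*A^4 - 225 - 45*A^-4
  A^4 * (118*d^4 + 2*d^6) = 2*A^16 + 130*A^12 + 502*A^8 + 748*A^4 + 502 + 130*A^-4 + 2*A^-8
  A^2 * (195*d^3 + 15*d^5) = -15*A^12 - 270*A^8 - 735*A^4 - 735 - 270*A^-4 - 15*A^-8
  A^0 * (203*d^2 + 49*d^4) = 49*A^8 + 399*A^4 + 700 + 399*A^-4 + 49*A^-8
  A^-2 * (123*d + 85*d^3 + 2*d^5) = -2*A^8 - 95*A^4 - 398 - 398*A^-4 - 95*A^-8 - 2*A^-12
  A^-4 * (33 + 78*d^2 + 9*d^4) = 9*A^4 + 114 + 243*A^-4 + 114*A^-8 + 9*A^-12
  A^-6 * (29*d + 16*d^3) = -16 - 77*A^-4 - 77*A^-8 - 16*A^-12
  A^-8 * (9*d^2 + d^4) = 1 + 13*A^-4 + 24*A^-8 + 13*A^-12 + A^-16
  A^-10 * (d^3) = -A^-4 - 3*A^-8 - 3*A^-12 - A^-16
Summing the groups: <K> = -A^24 + 3*A^20 - 4*A^16 + 5*A^12 - 6*A^8 + 5*A^4 - 4 + 3*A^-4 - A^-8 + A^-12
Normalise by the writhe: (-A^3)^(-w) = (-A^3)^(4) = A^12, so f(A) = A^12 * <K> = -A^36 + 3*A^32 - 4*A^28 + 5*A^24 - 6*A^20 + 5*A^16 - 4*A^12 + 3*A^8 - A^4 + 1.
Substitute A = t^(-1/4), i.e. A^e → t^(-e/4): V(t) = 1 - t^-1 + 3*t^-2 - 4*t^-3 + 5*t^-4 - 6*t^-5 + 5*t^-6 - 4*t^-7 + 3*t^-8 - t^-9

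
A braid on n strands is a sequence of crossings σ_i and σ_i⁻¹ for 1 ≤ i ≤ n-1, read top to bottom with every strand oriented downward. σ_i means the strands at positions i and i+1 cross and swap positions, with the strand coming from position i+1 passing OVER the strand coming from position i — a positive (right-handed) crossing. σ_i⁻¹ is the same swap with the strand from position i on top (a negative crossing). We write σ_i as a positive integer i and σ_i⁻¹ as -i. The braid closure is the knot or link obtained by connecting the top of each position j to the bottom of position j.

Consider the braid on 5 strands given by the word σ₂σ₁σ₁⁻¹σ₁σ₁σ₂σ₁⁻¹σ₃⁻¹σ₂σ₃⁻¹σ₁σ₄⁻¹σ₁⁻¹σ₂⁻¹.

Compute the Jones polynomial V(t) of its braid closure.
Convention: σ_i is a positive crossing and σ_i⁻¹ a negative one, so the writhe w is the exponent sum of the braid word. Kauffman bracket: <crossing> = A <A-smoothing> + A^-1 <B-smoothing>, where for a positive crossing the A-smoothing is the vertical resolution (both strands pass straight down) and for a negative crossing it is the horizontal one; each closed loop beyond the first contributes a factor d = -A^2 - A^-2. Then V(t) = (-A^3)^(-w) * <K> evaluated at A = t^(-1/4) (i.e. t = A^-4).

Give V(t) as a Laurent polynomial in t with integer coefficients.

The presented braid s2 s1 s1^-1 s1 s1 s2 s1^-1 s3^-1 s2 s3^-1 s1 s4^-1 s1^-1 s2^-1 on 5 strands reduces by inverse Markov moves (closure unchanged at each step):
  Deconjugate: the word is γ·β·γ⁻¹ with γ = s2 s1 (prefix) and γ⁻¹ = s1^-1 s2^-1 (suffix); strip both.
  Destabilize: the word has the form β·s4^-1 where s4^-1 occurs only as the final letter (β ∈ B_4); drop it and the last strand → 4 strands.
  Deconjugate: the word is γ·β·γ⁻¹ with γ = s1^-1 (prefix) and γ⁻¹ = s1 (suffix); strip both.
Reduced to β = s1 s1 s2 s1^-1 s3^-1 s2 s3^-1 on 4 strands, 7 crossings.
Compute on β:
Braid: s1 s1 s2 s1^-1 s3^-1 s2 s3^-1 on 4 strands, 7 crossings.
Writhe w = (#positive) - (#negative) = 4 - 3 = 1.
Computing the Kauffman bracket via state sum. There are 2^7 = 128 states.
Each crossing splits two ways (0=vertical, 1=horizontal). The state's weight is A^(#A-smoothings - #B-smoothings) * d^(loops - 1).
Tabulate the states by total A-exponent and number of loops L (A-exp: L × count):
  A^7: L=3 ×1
  A^5: L=2 ×4, L=4 ×3
  A^3: L=1 ×5, L=3 ×15, L=5 ×1
  A^1: L=2 ×27, L=4 ×8
  A^-1: L=1 ×14, L=3 ×20, L=5 ×1
  A^-3: L=2 ×17, L=4 ×4
  A^-5: L=3 ×7
  A^-7: L=4 ×1
Each group contributes A^e * Σ count * d^(L-1):
Powers of d = -A^2 - A^-2: d^2 = A^4 + 2 + A^-4; d^3 = -A^6 - 3*A^2 - 3*A^-2 - A^-6; d^4 = A^8 + 4*A^4 + 6 + 4*A^-4 + A^-8.
  A^7 * (d^2) = A^11 + 2*A^7 + A^3
  A^5 * (4*d + 3*d^3) = -3*A^11 - 13*A^7 - 13*A^3 - 3*A^-1
  A^3 * (5 + 15*d^2 + d^4) = A^11 + 19*A^7 + 41*A^3 + 19*A^-1 + A^-5
  A^1 * (27*d + 8*d^3) = -8*A^7 - 51*A^3 - 51*A^-1 - 8*A^-5
  A^-1 * (14 + 20*d^2 + d^4) = A^7 + 24*A^3 + 60*A^-1 + 24*A^-5 + A^-9
  A^-3 * (17*d + 4*d^3) = -4*A^3 - 29*A^-1 - 29*A^-5 - 4*A^-9
  A^-5 * (7*d^2) = 7*A^-1 + 14*A^-5 + 7*A^-9
  A^-7 * (d^3) = -A^-1 - 3*A^-5 - 3*A^-9 - A^-13
Summing the groups: <K> = -A^11 + A^7 - 2*A^3 + 2*A^-1 - A^-5 + A^-9 - A^-13
Normalise by the writhe: (-A^3)^(-w) = (-A^3)^(-1) = -A^-3, so f(A) = -A^-3 * <K> = A^8 - A^4 + 2 - 2*A^-4 + A^-8 - A^-12 + A^-16.
Substitute A = t^(-1/4), i.e. A^e → t^(-e/4): V(t) = t^4 - t^3 + t^2 - 2*t + 2 - t^-1 + t^-2

Answer: t^4 - t^3 + t^2 - 2*t + 2 - t^-1 + t^-2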